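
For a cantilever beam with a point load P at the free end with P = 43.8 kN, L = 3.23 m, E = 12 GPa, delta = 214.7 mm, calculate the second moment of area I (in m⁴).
Model: a cantilever beam with a point load P at the free end, so delta = (P·L^3) / (3·E·I).
Solve for I: I = (P·L^3) / (3·delta·E).
Convert to SI units:
  P = 43.8 kN = 43800 N
  E = 12 GPa = 1.2 × 10¹⁰ Pa
  delta = 214.7 mm = 0.2147 m
Substitute:
  I = (43800 × 3.23^3) / (3 × 0.2147 × (1.2 × 10¹⁰))
  I = 0.000191 m⁴
Final answer: I = 0.000191 m⁴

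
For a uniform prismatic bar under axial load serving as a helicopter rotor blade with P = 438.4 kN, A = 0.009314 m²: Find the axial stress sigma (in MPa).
Model: a uniform prismatic bar under axial load, so sigma = P / A.
Convert to SI units:
  P = 438.4 kN = 438400 N
Substitute:
  sigma = 438400 / 0.009314
  sigma = 4.707 × 10⁷ Pa
Convert: sigma = 4.707 × 10⁷ Pa = 47.07 MPa
Final answer: sigma = 47.07 MPa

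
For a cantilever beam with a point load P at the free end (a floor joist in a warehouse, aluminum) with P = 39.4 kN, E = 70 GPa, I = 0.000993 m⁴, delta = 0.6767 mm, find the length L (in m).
Model: a cantilever beam with a point load P at the free end, so delta = (P·L^3) / (3·E·I).
Solve for L: L = ((3·delta·E·I) / P)^(1/3).
Convert to SI units:
  P = 39.4 kN = 39400 N
  E = 70 GPa = 7 × 10¹⁰ Pa
  delta = 0.6767 mm = 0.0006767 m
Substitute:
  L = ((3 × 0.0006767 × (7 × 10¹⁰) × 0.000993) / 39400)^(1/3)
  L = 1.53 m
Final answer: L = 1.53 m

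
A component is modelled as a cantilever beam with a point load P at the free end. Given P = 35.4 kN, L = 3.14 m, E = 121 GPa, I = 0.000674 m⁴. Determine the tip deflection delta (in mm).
Model: a cantilever beam with a point load P at the free end, so delta = (P·L^3) / (3·E·I).
Convert to SI units:
  P = 35.4 kN = 35400 N
  E = 121 GPa = 1.21 × 10¹¹ Pa
Substitute:
  delta = (35400 × 3.14^3) / (3 × (1.21 × 10¹¹) × 0.000674)
  delta = 0.004479 m
Convert: delta = 0.004479 m = 4.479 mm
Final answer: delta = 4.479 mm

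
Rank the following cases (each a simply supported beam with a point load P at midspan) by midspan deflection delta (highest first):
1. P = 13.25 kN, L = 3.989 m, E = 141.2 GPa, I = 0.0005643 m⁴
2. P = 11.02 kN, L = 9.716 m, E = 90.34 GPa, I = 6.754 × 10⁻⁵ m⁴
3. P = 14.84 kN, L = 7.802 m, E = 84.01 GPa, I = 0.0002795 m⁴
Model: a simply supported beam with a point load P at midspan, so delta = (P·L^3) / (48·E·I) (SI units).
  Case 1: delta = (13250 × 3.989^3) / (48 × (1.412 × 10¹¹) × 0.0005643) = 0.0002199 m = 0.2199 mm
  Case 2: delta = (11020 × 9.716^3) / (48 × (9.034 × 10¹⁰) × (6.754 × 10⁻⁵)) = 0.03451 m = 34.51 mm
  Case 3: delta = (14840 × 7.802^3) / (48 × (8.401 × 10¹⁰) × 0.0002795) = 0.006253 m = 6.253 mm
Ordering: 34.51 mm (case 2) > 6.253 mm (case 3) > 0.2199 mm (case 1)
Final answer: 2, 3, 1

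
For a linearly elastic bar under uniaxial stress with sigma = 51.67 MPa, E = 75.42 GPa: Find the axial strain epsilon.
Model: a linearly elastic bar under uniaxial stress, so epsilon = sigma / E.
Convert to SI units:
  sigma = 51.67 MPa = 5.167 × 10⁷ Pa
  E = 75.42 GPa = 7.542 × 10¹⁰ Pa
Substitute:
  epsilon = (5.167 × 10⁷) / (7.542 × 10¹⁰)
  epsilon = 0.0006851
Final answer: epsilon = 0.0006851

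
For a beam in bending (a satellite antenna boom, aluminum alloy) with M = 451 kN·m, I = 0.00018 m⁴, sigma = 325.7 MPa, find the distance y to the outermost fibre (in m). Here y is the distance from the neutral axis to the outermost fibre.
Model: a beam in bending, so sigma = (M·y) / I.
Solve for y: y = (sigma·I) / M.
Convert to SI units:
  M = 451 kN·m = 451000 N·m
  sigma = 325.7 MPa = 3.257 × 10⁸ Pa
Substitute:
  y = ((3.257 × 10⁸) × 0.00018) / 451000
  y = 0.13 m
Final answer: y = 0.13 m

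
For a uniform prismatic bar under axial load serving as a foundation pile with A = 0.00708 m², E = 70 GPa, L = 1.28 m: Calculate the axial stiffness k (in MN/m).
Model: a uniform prismatic bar under axial load, so k = (A·E) / L.
Convert to SI units:
  E = 70 GPa = 7 × 10¹⁰ Pa
Substitute:
  k = (0.00708 × (7 × 10¹⁰)) / 1.28
  k = 3.872 × 10⁸ N/m
Convert: k = 3.872 × 10⁸ N/m = 387.2 MN/m
Final answer: k = 387.2 MN/m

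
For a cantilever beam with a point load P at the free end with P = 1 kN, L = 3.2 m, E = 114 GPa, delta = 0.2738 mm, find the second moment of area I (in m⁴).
Model: a cantilever beam with a point load P at the free end, so delta = (P·L^3) / (3·E·I).
Solve for I: I = (P·L^3) / (3·delta·E).
Convert to SI units:
  P = 1 kN = 1000 N
  E = 114 GPa = 1.14 × 10¹¹ Pa
  delta = 0.2738 mm = 0.0002738 m
Substitute:
  I = (1000 × 3.2^3) / (3 × 0.0002738 × (1.14 × 10¹¹))
  I = 0.0003499 m⁴
Final answer: I = 0.0003499 m⁴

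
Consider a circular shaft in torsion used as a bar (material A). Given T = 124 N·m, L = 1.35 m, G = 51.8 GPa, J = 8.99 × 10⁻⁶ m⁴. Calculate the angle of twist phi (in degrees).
Model: a circular shaft in torsion, so phi = (T·L) / (G·J).
Convert to SI units:
  G = 51.8 GPa = 5.18 × 10¹⁰ Pa
Substitute:
  phi = (124 × 1.35) / ((5.18 × 10¹⁰) × (8.99 × 10⁻⁶))
  phi = 0.0003595 rad
Convert to degrees: phi = 0.0003595 × 180/π = 0.0206°
Final answer: phi = 0.0206°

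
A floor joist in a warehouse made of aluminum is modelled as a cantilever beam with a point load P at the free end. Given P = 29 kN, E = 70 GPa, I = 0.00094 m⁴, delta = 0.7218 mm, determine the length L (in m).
Model: a cantilever beam with a point load P at the free end, so delta = (P·L^3) / (3·E·I).
Solve for L: L = ((3·delta·E·I) / P)^(1/3).
Convert to SI units:
  P = 29 kN = 29000 N
  E = 70 GPa = 7 × 10¹⁰ Pa
  delta = 0.7218 mm = 0.0007218 m
Substitute:
  L = ((3 × 0.0007218 × (7 × 10¹⁰) × 0.00094) / 29000)^(1/3)
  L = 1.7 m
Final answer: L = 1.7 m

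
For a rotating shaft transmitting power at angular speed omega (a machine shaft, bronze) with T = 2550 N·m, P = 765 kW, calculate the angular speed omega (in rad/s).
Model: a rotating shaft transmitting power at angular speed omega, so P = T·omega.
Solve for omega: omega = P / T.
Convert to SI units:
  P = 765 kW = 765000 W
Substitute:
  omega = 765000 / 2550
  omega = 300 rad/s
Final answer: omega = 300 rad/s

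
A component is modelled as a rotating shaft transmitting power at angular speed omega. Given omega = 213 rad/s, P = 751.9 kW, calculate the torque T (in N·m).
Model: a rotating shaft transmitting power at angular speed omega, so P = T·omega.
Solve for T: T = P / omega.
Convert to SI units:
  P = 751.9 kW = 751900 W
Substitute:
  T = 751900 / 213
  T = 3530 N·m
Final answer: T = 3530 N·m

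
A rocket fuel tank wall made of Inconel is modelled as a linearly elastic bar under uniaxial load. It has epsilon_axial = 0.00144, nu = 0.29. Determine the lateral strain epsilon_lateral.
Model: a linearly elastic bar under uniaxial load, so epsilon_lateral = -nu·epsilon_axial.
Substitute:
  epsilon_lateral = -(0.29 × 0.00144)
  epsilon_lateral = -0.0004176
Final answer: epsilon_lateral = -0.0004176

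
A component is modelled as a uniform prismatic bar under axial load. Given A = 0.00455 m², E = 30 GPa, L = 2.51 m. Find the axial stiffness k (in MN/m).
Model: a uniform prismatic bar under axial load, so k = (A·E) / L.
Convert to SI units:
  E = 30 GPa = 3 × 10¹⁰ Pa
Substitute:
  k = (0.00455 × (3 × 10¹⁰)) / 2.51
  k = 5.438 × 10⁷ N/m
Convert: k = 5.438 × 10⁷ N/m = 54.38 MN/m
Final answer: k = 54.38 MN/m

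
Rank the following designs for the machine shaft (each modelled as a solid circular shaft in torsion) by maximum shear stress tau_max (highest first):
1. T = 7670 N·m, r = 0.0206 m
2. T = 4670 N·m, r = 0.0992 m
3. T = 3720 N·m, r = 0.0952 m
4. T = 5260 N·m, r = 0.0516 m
Model: a solid circular shaft in torsion, so tau_max = (2·T) / (π·r^3) (SI units).
  Case 1: tau_max = (2 × 7670) / (π × 0.0206^3) = 5.586 × 10⁸ Pa = 558.6 MPa
  Case 2: tau_max = (2 × 4670) / (π × 0.0992^3) = 3.046 × 10⁶ Pa = 3.046 MPa
  Case 3: tau_max = (2 × 3720) / (π × 0.0952^3) = 2.745 × 10⁶ Pa = 2.745 MPa
  Case 4: tau_max = (2 × 5260) / (π × 0.0516^3) = 2.437 × 10⁷ Pa = 24.37 MPa
Ordering: 558.6 MPa (case 1) > 24.37 MPa (case 4) > 3.046 MPa (case 2) > 2.745 MPa (case 3)
Final answer: 1, 4, 2, 3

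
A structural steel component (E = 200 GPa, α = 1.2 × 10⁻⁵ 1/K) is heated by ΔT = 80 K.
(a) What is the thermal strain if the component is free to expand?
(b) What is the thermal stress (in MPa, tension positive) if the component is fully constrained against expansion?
(a) Free thermal strain ε_th = α·ΔT = (1.2 × 10⁻⁵) × 80 = 0.00096
(b) Fully constrained, the expansion is suppressed, so σ = -E·α·ΔT. Convert E = 200 GPa = 2 × 10¹¹ Pa.
  σ = -(2 × 10¹¹) × (1.2 × 10⁻⁵) × 80 = -1.92 × 10⁸ Pa = -192 MPa (compressive)
Final answer: (a) ε_th = 0.00096, (b) σ = -192 MPa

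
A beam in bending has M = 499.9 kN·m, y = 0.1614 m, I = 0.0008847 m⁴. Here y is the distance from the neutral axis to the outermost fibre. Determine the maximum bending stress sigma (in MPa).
Model: a beam in bending, so sigma = (M·y) / I.
Convert to SI units:
  M = 499.9 kN·m = 499900 N·m
Substitute:
  sigma = (499900 × 0.1614) / 0.0008847
  sigma = 9.12 × 10⁷ Pa
Convert: sigma = 9.12 × 10⁷ Pa = 91.2 MPa
Final answer: sigma = 91.2 MPa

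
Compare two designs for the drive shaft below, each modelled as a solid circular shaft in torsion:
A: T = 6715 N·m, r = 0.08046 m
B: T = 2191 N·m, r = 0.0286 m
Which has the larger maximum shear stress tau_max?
Model: a solid circular shaft in torsion, so tau_max = (2·T) / (π·r^3) (SI units).
  A: tau_max = (2 × 6715) / (π × 0.08046^3) = 8.207 × 10⁶ Pa = 8.207 MPa
  B: tau_max = (2 × 2191) / (π × 0.0286^3) = 5.962 × 10⁷ Pa = 59.62 MPa
59.62 MPa > 8.207 MPa, so B is larger.
Final answer: B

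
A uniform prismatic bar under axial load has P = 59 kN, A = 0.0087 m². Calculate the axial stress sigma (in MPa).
Model: a uniform prismatic bar under axial load, so sigma = P / A.
Convert to SI units:
  P = 59 kN = 59000 N
Substitute:
  sigma = 59000 / 0.0087
  sigma = 6.782 × 10⁶ Pa
Convert: sigma = 6.782 × 10⁶ Pa = 6.782 MPa
Final answer: sigma = 6.782 MPa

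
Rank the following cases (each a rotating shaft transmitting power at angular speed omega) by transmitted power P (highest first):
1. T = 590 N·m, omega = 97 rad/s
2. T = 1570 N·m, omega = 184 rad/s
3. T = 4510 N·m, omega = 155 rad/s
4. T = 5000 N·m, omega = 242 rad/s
Model: a rotating shaft transmitting power at angular speed omega, so P = T·omega (SI units).
  Case 1: P = 590 × 97 = 57230 W = 57.23 kW
  Case 2: P = 1570 × 184 = 288900 W = 288.9 kW
  Case 3: P = 4510 × 155 = 699000 W = 699 kW
  Case 4: P = 5000 × 242 = 1.21 × 10⁶ W = 1210 kW
Ordering: 1210 kW (case 4) > 699 kW (case 3) > 288.9 kW (case 2) > 57.23 kW (case 1)
Final answer: 4, 3, 2, 1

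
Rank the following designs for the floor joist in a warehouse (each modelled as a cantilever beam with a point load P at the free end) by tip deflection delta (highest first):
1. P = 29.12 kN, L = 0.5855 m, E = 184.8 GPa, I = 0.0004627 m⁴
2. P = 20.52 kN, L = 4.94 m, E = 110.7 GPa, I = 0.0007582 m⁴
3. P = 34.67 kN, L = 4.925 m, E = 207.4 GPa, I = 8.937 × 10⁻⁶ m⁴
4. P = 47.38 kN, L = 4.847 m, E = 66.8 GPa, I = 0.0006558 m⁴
Model: a cantilever beam with a point load P at the free end, so delta = (P·L^3) / (3·E·I) (SI units).
  Case 1: delta = (29120 × 0.5855^3) / (3 × (1.848 × 10¹¹) × 0.0004627) = 2.279 × 10⁻⁵ m = 0.02279 mm
  Case 2: delta = (20520 × 4.94^3) / (3 × (1.107 × 10¹¹) × 0.0007582) = 0.009824 m = 9.824 mm
  Case 3: delta = (34670 × 4.925^3) / (3 × (2.074 × 10¹¹) × (8.937 × 10⁻⁶)) = 0.7448 m = 744.8 mm
  Case 4: delta = (47380 × 4.847^3) / (3 × (6.68 × 10¹⁰) × 0.0006558) = 0.04105 m = 41.05 mm
Ordering: 744.8 mm (case 3) > 41.05 mm (case 4) > 9.824 mm (case 2) > 0.02279 mm (case 1)
Final answer: 3, 4, 2, 1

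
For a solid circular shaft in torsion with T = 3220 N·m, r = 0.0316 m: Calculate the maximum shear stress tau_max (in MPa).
Model: a solid circular shaft in torsion, so tau_max = (2·T) / (π·r^3).
Substitute:
  tau_max = (2 × 3220) / (π × 0.0316^3)
  tau_max = 6.496 × 10⁷ Pa
Convert: tau_max = 6.496 × 10⁷ Pa = 64.96 MPa
Final answer: tau_max = 64.96 MPa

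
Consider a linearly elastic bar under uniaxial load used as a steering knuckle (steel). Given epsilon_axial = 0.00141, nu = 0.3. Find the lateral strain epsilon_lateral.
Model: a linearly elastic bar under uniaxial load, so epsilon_lateral = -nu·epsilon_axial.
Substitute:
  epsilon_lateral = -(0.3 × 0.00141)
  epsilon_lateral = -0.000423
Final answer: epsilon_lateral = -0.000423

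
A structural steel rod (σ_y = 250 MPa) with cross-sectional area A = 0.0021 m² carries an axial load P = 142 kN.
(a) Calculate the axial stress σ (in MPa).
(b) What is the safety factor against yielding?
(a) Axial stress σ = P/A. Convert P = 142 kN = 142000 N.
  σ = 142000 / 0.0021 = 6.762 × 10⁷ Pa = 67.62 MPa
(b) Safety factor SF = σ_y/σ = 250 / 67.62 = 3.697
Final answer: (a) σ = 67.62 MPa, (b) SF = 3.697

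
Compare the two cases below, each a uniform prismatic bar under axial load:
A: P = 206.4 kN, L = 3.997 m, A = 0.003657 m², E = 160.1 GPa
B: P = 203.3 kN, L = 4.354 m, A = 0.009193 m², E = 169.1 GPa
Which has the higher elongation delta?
Model: a uniform prismatic bar under axial load, so delta = (P·L) / (A·E) (SI units).
  A: delta = (206400 × 3.997) / (0.003657 × (1.601 × 10¹¹)) = 0.001409 m = 1.409 mm
  B: delta = (203300 × 4.354) / (0.009193 × (1.691 × 10¹¹)) = 0.0005694 m = 0.5694 mm
1.409 mm > 0.5694 mm, so A is larger.
Final answer: A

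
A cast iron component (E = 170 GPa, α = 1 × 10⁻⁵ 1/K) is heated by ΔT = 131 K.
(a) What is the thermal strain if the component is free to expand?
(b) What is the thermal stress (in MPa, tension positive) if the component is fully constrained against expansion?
(a) Free thermal strain ε_th = α·ΔT = (1 × 10⁻⁵) × 131 = 0.00131
(b) Fully constrained, the expansion is suppressed, so σ = -E·α·ΔT. Convert E = 170 GPa = 1.7 × 10¹¹ Pa.
  σ = -(1.7 × 10¹¹) × (1 × 10⁻⁵) × 131 = -2.227 × 10⁸ Pa = -222.7 MPa (compressive)
Final answer: (a) ε_th = 0.00131, (b) σ = -222.7 MPa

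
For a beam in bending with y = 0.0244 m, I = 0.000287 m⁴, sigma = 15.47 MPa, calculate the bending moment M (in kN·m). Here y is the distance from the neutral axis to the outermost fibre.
Model: a beam in bending, so sigma = (M·y) / I.
Solve for M: M = (sigma·I) / y.
Convert to SI units:
  sigma = 15.47 MPa = 1.547 × 10⁷ Pa
Substitute:
  M = ((1.547 × 10⁷) × 0.000287) / 0.0244
  M = 182000 N·m
Convert: M = 182000 N·m = 182 kN·m
Final answer: M = 182 kN·m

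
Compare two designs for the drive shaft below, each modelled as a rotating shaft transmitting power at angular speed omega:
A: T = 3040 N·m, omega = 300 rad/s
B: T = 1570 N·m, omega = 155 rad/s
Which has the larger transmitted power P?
Model: a rotating shaft transmitting power at angular speed omega, so P = T·omega (SI units).
  A: P = 3040 × 300 = 912000 W = 912 kW
  B: P = 1570 × 155 = 243400 W = 243.4 kW
912 kW > 243.4 kW, so A is larger.
Final answer: A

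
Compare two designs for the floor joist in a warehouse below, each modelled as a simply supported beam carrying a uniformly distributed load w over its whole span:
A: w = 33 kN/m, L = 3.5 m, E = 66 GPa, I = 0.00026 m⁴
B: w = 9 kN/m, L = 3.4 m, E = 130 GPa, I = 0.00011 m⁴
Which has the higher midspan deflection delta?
Model: a simply supported beam carrying a uniformly distributed load w over its whole span, so delta = (5·w·L^4) / (384·E·I) (SI units).
  A: delta = (5 × 33000 × 3.5^4) / (384 × (6.6 × 10¹⁰) × 0.00026) = 0.003758 m = 3.758 mm
  B: delta = (5 × 9000 × 3.4^4) / (384 × (1.3 × 10¹¹) × 0.00011) = 0.001095 m = 1.095 mm
3.758 mm > 1.095 mm, so A is larger.
Final answer: A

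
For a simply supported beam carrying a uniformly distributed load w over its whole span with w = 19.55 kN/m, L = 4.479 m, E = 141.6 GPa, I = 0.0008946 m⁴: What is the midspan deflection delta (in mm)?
Model: a simply supported beam carrying a uniformly distributed load w over its whole span, so delta = (5·w·L^4) / (384·E·I).
Convert to SI units:
  w = 19.55 kN/m = 19550 N/m
  E = 141.6 GPa = 1.416 × 10¹¹ Pa
Substitute:
  delta = (5 × 19550 × 4.479^4) / (384 × (1.416 × 10¹¹) × 0.0008946)
  delta = 0.0008088 m
Convert: delta = 0.0008088 m = 0.8088 mm
Final answer: delta = 0.8088 mm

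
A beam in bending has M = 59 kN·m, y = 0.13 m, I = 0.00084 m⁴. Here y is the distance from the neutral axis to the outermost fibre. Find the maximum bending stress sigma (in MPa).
Model: a beam in bending, so sigma = (M·y) / I.
Convert to SI units:
  M = 59 kN·m = 59000 N·m
Substitute:
  sigma = (59000 × 0.13) / 0.00084
  sigma = 9.131 × 10⁶ Pa
Convert: sigma = 9.131 × 10⁶ Pa = 9.131 MPa
Final answer: sigma = 9.131 MPa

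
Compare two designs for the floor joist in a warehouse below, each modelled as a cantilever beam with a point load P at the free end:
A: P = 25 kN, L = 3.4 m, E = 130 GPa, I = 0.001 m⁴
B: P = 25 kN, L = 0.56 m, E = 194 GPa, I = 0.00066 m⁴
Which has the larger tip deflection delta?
Model: a cantilever beam with a point load P at the free end, so delta = (P·L^3) / (3·E·I) (SI units).
  A: delta = (25000 × 3.4^3) / (3 × (1.3 × 10¹¹) × 0.001) = 0.002519 m = 2.519 mm
  B: delta = (25000 × 0.56^3) / (3 × (1.94 × 10¹¹) × 0.00066) = 1.143 × 10⁻⁵ m = 0.01143 mm
2.519 mm > 0.01143 mm, so A is larger.
Final answer: A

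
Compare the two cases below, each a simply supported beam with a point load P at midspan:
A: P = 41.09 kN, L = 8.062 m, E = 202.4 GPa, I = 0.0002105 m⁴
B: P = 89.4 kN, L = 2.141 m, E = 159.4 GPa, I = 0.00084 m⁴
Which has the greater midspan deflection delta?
Model: a simply supported beam with a point load P at midspan, so delta = (P·L^3) / (48·E·I) (SI units).
  A: delta = (41090 × 8.062^3) / (48 × (2.024 × 10¹¹) × 0.0002105) = 0.01053 m = 10.53 mm
  B: delta = (89400 × 2.141^3) / (48 × (1.594 × 10¹¹) × 0.00084) = 0.0001365 m = 0.1365 mm
10.53 mm > 0.1365 mm, so A is larger.
Final answer: A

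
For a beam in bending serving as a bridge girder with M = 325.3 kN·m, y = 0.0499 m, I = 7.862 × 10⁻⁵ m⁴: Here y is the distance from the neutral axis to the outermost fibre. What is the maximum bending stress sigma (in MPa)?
Model: a beam in bending, so sigma = (M·y) / I.
Convert to SI units:
  M = 325.3 kN·m = 325300 N·m
Substitute:
  sigma = (325300 × 0.0499) / (7.862 × 10⁻⁵)
  sigma = 2.065 × 10⁸ Pa
Convert: sigma = 2.065 × 10⁸ Pa = 206.5 MPa
Final answer: sigma = 206.5 MPa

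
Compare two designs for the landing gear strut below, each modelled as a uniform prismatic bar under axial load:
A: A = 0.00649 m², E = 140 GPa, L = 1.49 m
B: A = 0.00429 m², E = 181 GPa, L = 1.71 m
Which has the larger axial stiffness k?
Model: a uniform prismatic bar under axial load, so k = (A·E) / L (SI units).
  A: k = (0.00649 × (1.4 × 10¹¹)) / 1.49 = 6.098 × 10⁸ N/m = 609.8 MN/m
  B: k = (0.00429 × (1.81 × 10¹¹)) / 1.71 = 4.541 × 10⁸ N/m = 454.1 MN/m
609.8 MN/m > 454.1 MN/m, so A is larger.
Final answer: A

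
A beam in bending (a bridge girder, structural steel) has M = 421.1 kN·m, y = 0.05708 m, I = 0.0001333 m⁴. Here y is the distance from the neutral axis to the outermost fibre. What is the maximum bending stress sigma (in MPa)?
Model: a beam in bending, so sigma = (M·y) / I.
Convert to SI units:
  M = 421.1 kN·m = 421100 N·m
Substitute:
  sigma = (421100 × 0.05708) / 0.0001333
  sigma = 1.803 × 10⁸ Pa
Convert: sigma = 1.803 × 10⁸ Pa = 180.3 MPa
Final answer: sigma = 180.3 MPa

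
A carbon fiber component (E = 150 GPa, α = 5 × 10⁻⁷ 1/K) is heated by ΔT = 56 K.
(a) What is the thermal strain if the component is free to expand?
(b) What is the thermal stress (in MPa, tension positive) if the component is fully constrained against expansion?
(a) Free thermal strain ε_th = α·ΔT = (5 × 10⁻⁷) × 56 = 2.8 × 10⁻⁵
(b) Fully constrained, the expansion is suppressed, so σ = -E·α·ΔT. Convert E = 150 GPa = 1.5 × 10¹¹ Pa.
  σ = -(1.5 × 10¹¹) × (5 × 10⁻⁷) × 56 = -4.2 × 10⁶ Pa = -4.2 MPa (compressive)
Final answer: (a) ε_th = 2.8 × 10⁻⁵, (b) σ = -4.2 MPa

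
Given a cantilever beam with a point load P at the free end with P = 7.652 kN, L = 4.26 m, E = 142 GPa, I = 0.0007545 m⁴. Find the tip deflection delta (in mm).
Model: a cantilever beam with a point load P at the free end, so delta = (P·L^3) / (3·E·I).
Convert to SI units:
  P = 7.652 kN = 7652 N
  E = 142 GPa = 1.42 × 10¹¹ Pa
Substitute:
  delta = (7652 × 4.26^3) / (3 × (1.42 × 10¹¹) × 0.0007545)
  delta = 0.00184 m
Convert: delta = 0.00184 m = 1.84 mm
Final answer: delta = 1.84 mm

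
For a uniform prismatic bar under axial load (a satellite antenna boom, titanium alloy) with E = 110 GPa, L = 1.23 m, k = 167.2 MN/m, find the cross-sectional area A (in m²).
Model: a uniform prismatic bar under axial load, so k = (A·E) / L.
Solve for A: A = (k·L) / E.
Convert to SI units:
  E = 110 GPa = 1.1 × 10¹¹ Pa
  k = 167.2 MN/m = 1.672 × 10⁸ N/m
Substitute:
  A = ((1.672 × 10⁸) × 1.23) / (1.1 × 10¹¹)
  A = 0.00187 m²
Final answer: A = 0.00187 m²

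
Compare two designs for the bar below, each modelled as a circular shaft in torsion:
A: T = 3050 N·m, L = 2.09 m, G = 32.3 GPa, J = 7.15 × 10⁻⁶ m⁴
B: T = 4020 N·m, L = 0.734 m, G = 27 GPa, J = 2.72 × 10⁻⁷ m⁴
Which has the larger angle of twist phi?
Model: a circular shaft in torsion, so phi = (T·L) / (G·J) (SI units).
  A: phi = (3050 × 2.09) / ((3.23 × 10¹⁰) × (7.15 × 10⁻⁶)) = 0.0276 rad = 1.581°
  B: phi = (4020 × 0.734) / ((2.7 × 10¹⁰) × (2.72 × 10⁻⁷)) = 0.4018 rad = 23.02°
23.02° > 1.581°, so B is larger.
Final answer: B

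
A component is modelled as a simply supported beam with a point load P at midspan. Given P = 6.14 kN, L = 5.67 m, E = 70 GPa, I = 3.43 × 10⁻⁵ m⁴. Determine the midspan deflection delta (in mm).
Model: a simply supported beam with a point load P at midspan, so delta = (P·L^3) / (48·E·I).
Convert to SI units:
  P = 6.14 kN = 6140 N
  E = 70 GPa = 7 × 10¹⁰ Pa
Substitute:
  delta = (6140 × 5.67^3) / (48 × (7 × 10¹⁰) × (3.43 × 10⁻⁵))
  delta = 0.009711 m
Convert: delta = 0.009711 m = 9.711 mm
Final answer: delta = 9.711 mm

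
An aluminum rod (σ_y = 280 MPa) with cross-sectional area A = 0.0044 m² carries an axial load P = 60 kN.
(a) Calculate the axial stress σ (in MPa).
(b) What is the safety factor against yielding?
(a) Axial stress σ = P/A. Convert P = 60 kN = 60000 N.
  σ = 60000 / 0.0044 = 1.364 × 10⁷ Pa = 13.64 MPa
(b) Safety factor SF = σ_y/σ = 280 / 13.64 = 20.53
Final answer: (a) σ = 13.64 MPa, (b) SF = 20.53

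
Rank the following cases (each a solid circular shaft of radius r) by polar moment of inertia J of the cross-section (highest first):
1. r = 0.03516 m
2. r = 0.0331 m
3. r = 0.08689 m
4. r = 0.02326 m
Model: a solid circular shaft of radius r, so J = (π·r^4) / 2 (SI units).
  Case 1: J = (π × 0.03516^4) / 2 = 2.401 × 10⁻⁶ m⁴
  Case 2: J = (π × 0.0331^4) / 2 = 1.886 × 10⁻⁶ m⁴
  Case 3: J = (π × 0.08689^4) / 2 = 8.954 × 10⁻⁵ m⁴
  Case 4: J = (π × 0.02326^4) / 2 = 4.598 × 10⁻⁷ m⁴
Ordering: 8.954 × 10⁻⁵ m⁴ (case 3) > 2.401 × 10⁻⁶ m⁴ (case 1) > 1.886 × 10⁻⁶ m⁴ (case 2) > 4.598 × 10⁻⁷ m⁴ (case 4)
Final answer: 3, 1, 2, 4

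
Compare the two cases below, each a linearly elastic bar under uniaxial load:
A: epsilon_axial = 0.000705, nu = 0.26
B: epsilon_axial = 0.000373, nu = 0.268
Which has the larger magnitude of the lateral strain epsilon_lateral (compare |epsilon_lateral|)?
Model: a linearly elastic bar under uniaxial load, so epsilon_lateral = -nu·epsilon_axial (SI units).
  A: epsilon_lateral = -(0.26 × 0.000705) = -0.0001833
  B: epsilon_lateral = -(0.268 × 0.000373) = -9.996 × 10⁻⁵
|epsilon_lateral|: A = 0.0001833, B = 9.996 × 10⁻⁵, so A is larger in magnitude.
Final answer: A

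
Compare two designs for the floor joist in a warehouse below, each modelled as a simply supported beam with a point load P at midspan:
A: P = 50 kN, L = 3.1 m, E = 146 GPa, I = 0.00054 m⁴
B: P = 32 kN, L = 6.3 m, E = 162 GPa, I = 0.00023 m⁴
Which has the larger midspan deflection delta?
Model: a simply supported beam with a point load P at midspan, so delta = (P·L^3) / (48·E·I) (SI units).
  A: delta = (50000 × 3.1^3) / (48 × (1.46 × 10¹¹) × 0.00054) = 0.0003936 m = 0.3936 mm
  B: delta = (32000 × 6.3^3) / (48 × (1.62 × 10¹¹) × 0.00023) = 0.004474 m = 4.474 mm
4.474 mm > 0.3936 mm, so B is larger.
Final answer: B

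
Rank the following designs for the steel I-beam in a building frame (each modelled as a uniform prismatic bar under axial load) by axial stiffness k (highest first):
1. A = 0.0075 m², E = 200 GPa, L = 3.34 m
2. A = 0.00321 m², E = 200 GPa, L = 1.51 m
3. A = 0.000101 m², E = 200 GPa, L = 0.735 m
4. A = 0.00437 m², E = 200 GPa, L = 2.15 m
Model: a uniform prismatic bar under axial load, so k = (A·E) / L (SI units).
  Case 1: k = (0.0075 × (2 × 10¹¹)) / 3.34 = 4.491 × 10⁸ N/m = 449.1 MN/m
  Case 2: k = (0.00321 × (2 × 10¹¹)) / 1.51 = 4.252 × 10⁸ N/m = 425.2 MN/m
  Case 3: k = (0.000101 × (2 × 10¹¹)) / 0.735 = 2.748 × 10⁷ N/m = 27.48 MN/m
  Case 4: k = (0.00437 × (2 × 10¹¹)) / 2.15 = 4.065 × 10⁸ N/m = 406.5 MN/m
Ordering: 449.1 MN/m (case 1) > 425.2 MN/m (case 2) > 406.5 MN/m (case 4) > 27.48 MN/m (case 3)
Final answer: 1, 2, 4, 3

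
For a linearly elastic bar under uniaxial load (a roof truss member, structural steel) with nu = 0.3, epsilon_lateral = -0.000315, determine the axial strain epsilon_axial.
Model: a linearly elastic bar under uniaxial load, so epsilon_lateral = -nu·epsilon_axial.
Solve for epsilon_axial: epsilon_axial = -epsilon_lateral / nu.
Substitute:
  epsilon_axial = -(-0.000315) / 0.3
  epsilon_axial = 0.00105
Final answer: epsilon_axial = 0.00105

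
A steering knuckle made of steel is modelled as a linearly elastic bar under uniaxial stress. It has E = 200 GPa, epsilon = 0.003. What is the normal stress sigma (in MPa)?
Model: a linearly elastic bar under uniaxial stress, so sigma = E·epsilon.
Convert to SI units:
  E = 200 GPa = 2 × 10¹¹ Pa
Substitute:
  sigma = (2 × 10¹¹) × 0.003
  sigma = 6 × 10⁸ Pa
Convert: sigma = 6 × 10⁸ Pa = 600 MPa
Final answer: sigma = 600 MPa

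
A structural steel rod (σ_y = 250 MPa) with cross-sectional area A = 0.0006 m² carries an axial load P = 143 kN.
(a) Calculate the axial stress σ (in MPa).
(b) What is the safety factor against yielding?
(a) Axial stress σ = P/A. Convert P = 143 kN = 143000 N.
  σ = 143000 / 0.0006 = 2.383 × 10⁸ Pa = 238.3 MPa
(b) Safety factor SF = σ_y/σ = 250 / 238.3 = 1.049
Final answer: (a) σ = 238.3 MPa, (b) SF = 1.049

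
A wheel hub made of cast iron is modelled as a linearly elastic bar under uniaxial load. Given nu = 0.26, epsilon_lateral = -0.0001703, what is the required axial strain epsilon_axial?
Model: a linearly elastic bar under uniaxial load, so epsilon_lateral = -nu·epsilon_axial.
Solve for epsilon_axial: epsilon_axial = -epsilon_lateral / nu.
Substitute:
  epsilon_axial = -(-0.0001703) / 0.26
  epsilon_axial = 0.000655
Final answer: epsilon_axial = 0.000655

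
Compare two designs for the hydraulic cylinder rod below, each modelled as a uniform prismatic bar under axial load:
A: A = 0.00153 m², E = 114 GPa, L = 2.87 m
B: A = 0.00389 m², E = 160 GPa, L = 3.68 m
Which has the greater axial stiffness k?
Model: a uniform prismatic bar under axial load, so k = (A·E) / L (SI units).
  A: k = (0.00153 × (1.14 × 10¹¹)) / 2.87 = 6.077 × 10⁷ N/m = 60.77 MN/m
  B: k = (0.00389 × (1.6 × 10¹¹)) / 3.68 = 1.691 × 10⁸ N/m = 169.1 MN/m
169.1 MN/m > 60.77 MN/m, so B is larger.
Final answer: B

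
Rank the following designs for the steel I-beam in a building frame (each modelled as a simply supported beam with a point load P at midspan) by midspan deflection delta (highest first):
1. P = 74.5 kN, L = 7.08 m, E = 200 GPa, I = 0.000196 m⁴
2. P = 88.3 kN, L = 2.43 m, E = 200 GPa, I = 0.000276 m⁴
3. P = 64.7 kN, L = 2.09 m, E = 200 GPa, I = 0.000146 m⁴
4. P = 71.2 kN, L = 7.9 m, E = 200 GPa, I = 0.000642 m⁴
Model: a simply supported beam with a point load P at midspan, so delta = (P·L^3) / (48·E·I) (SI units).
  Case 1: delta = (74500 × 7.08^3) / (48 × (2 × 10¹¹) × 0.000196) = 0.01405 m = 14.05 mm
  Case 2: delta = (88300 × 2.43^3) / (48 × (2 × 10¹¹) × 0.000276) = 0.0004782 m = 0.4782 mm
  Case 3: delta = (64700 × 2.09^3) / (48 × (2 × 10¹¹) × 0.000146) = 0.0004214 m = 0.4214 mm
  Case 4: delta = (71200 × 7.9^3) / (48 × (2 × 10¹¹) × 0.000642) = 0.005696 m = 5.696 mm
Ordering: 14.05 mm (case 1) > 5.696 mm (case 4) > 0.4782 mm (case 2) > 0.4214 mm (case 3)
Final answer: 1, 4, 2, 3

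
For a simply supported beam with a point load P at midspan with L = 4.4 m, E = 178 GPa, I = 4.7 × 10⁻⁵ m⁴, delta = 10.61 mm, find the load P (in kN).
Model: a simply supported beam with a point load P at midspan, so delta = (P·L^3) / (48·E·I).
Solve for P: P = (48·delta·E·I) / L^3.
Convert to SI units:
  E = 178 GPa = 1.78 × 10¹¹ Pa
  delta = 10.61 mm = 0.01061 m
Substitute:
  P = (48 × 0.01061 × (1.78 × 10¹¹) × (4.7 × 10⁻⁵)) / 4.4^3
  P = 50020 N
Convert: P = 50020 N = 50.02 kN
Final answer: P = 50.02 kN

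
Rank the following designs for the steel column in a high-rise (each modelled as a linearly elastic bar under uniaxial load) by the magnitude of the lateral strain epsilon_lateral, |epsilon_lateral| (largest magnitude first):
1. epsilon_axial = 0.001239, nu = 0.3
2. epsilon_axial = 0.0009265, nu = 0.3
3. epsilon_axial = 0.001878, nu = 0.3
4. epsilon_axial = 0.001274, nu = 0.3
Model: a linearly elastic bar under uniaxial load, so epsilon_lateral = -nu·epsilon_axial (SI units).
  Case 1: epsilon_lateral = -(0.3 × 0.001239) = -0.0003717
  Case 2: epsilon_lateral = -(0.3 × 0.0009265) = -0.000278
  Case 3: epsilon_lateral = -(0.3 × 0.001878) = -0.0005634
  Case 4: epsilon_lateral = -(0.3 × 0.001274) = -0.0003822
Ordering by |epsilon_lateral|: 0.0005634 (case 3) > 0.0003822 (case 4) > 0.0003717 (case 1) > 0.000278 (case 2)
Final answer: 3, 4, 1, 2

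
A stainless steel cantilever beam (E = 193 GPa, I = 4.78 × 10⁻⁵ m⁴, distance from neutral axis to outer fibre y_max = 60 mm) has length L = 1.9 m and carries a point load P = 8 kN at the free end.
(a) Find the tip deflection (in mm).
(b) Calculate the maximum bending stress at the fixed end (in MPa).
(a) Tip deflection of a cantilever with an end point load: δ = P·L^3 / (3·E·I). Convert P = 8 kN = 8000 N, E = 193 GPa = 1.93 × 10¹¹ Pa.
  δ = (8000 × 1.9^3) / (3 × (1.93 × 10¹¹) × (4.78 × 10⁻⁵)) = 0.001983 m = 1.983 mm
(b) Maximum bending moment at the fixed end: M = P·L = 8000 × 1.9 = 15200 N·m. Convert y_max = 60 mm = 0.06 m.
  σ = M·y_max / I = (15200 × 0.06) / (4.78 × 10⁻⁵) = 1.908 × 10⁷ Pa = 19.08 MPa
Final answer: (a) δ = 1.983 mm, (b) σ = 19.08 MPa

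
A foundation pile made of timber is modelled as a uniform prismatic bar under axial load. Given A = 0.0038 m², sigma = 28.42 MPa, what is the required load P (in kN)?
Model: a uniform prismatic bar under axial load, so sigma = P / A.
Solve for P: P = sigma·A.
Convert to SI units:
  sigma = 28.42 MPa = 2.842 × 10⁷ Pa
Substitute:
  P = (2.842 × 10⁷) × 0.0038
  P = 108000 N
Convert: P = 108000 N = 108 kN
Final answer: P = 108 kN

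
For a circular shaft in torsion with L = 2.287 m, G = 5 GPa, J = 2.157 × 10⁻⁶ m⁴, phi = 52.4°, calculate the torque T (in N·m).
Model: a circular shaft in torsion, so phi = (T·L) / (G·J).
Solve for T: T = (phi·G·J) / L.
Convert to SI units:
  G = 5 GPa = 5 × 10⁹ Pa
  phi = 52.4° = 0.9146 rad
Substitute:
  T = (0.9146 × (5 × 10⁹) × (2.157 × 10⁻⁶)) / 2.287
  T = 4313 N·m
Final answer: T = 4313 N·m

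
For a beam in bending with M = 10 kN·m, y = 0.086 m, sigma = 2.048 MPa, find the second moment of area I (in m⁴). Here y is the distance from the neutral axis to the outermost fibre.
Model: a beam in bending, so sigma = (M·y) / I.
Solve for I: I = (M·y) / sigma.
Convert to SI units:
  M = 10 kN·m = 10000 N·m
  sigma = 2.048 MPa = 2.048 × 10⁶ Pa
Substitute:
  I = (10000 × 0.086) / (2.048 × 10⁶)
  I = 0.0004199 m⁴
Final answer: I = 0.0004199 m⁴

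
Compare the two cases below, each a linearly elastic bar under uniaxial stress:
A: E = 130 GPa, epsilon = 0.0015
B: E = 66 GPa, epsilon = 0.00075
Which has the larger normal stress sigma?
Model: a linearly elastic bar under uniaxial stress, so sigma = E·epsilon (SI units).
  A: sigma = (1.3 × 10¹¹) × 0.0015 = 1.95 × 10⁸ Pa = 195 MPa
  B: sigma = (6.6 × 10¹⁰) × 0.00075 = 4.95 × 10⁷ Pa = 49.5 MPa
195 MPa > 49.5 MPa, so A is larger.
Final answer: A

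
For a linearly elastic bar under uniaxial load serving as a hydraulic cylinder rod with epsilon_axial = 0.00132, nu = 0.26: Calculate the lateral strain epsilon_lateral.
Model: a linearly elastic bar under uniaxial load, so epsilon_lateral = -nu·epsilon_axial.
Substitute:
  epsilon_lateral = -(0.26 × 0.00132)
  epsilon_lateral = -0.0003432
Final answer: epsilon_lateral = -0.0003432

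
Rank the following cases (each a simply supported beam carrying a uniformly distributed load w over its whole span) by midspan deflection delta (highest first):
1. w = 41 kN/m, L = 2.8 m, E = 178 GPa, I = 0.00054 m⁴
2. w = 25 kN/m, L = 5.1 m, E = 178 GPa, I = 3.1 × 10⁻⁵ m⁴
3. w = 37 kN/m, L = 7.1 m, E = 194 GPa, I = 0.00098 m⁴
Model: a simply supported beam carrying a uniformly distributed load w over its whole span, so delta = (5·w·L^4) / (384·E·I) (SI units).
  Case 1: delta = (5 × 41000 × 2.8^4) / (384 × (1.78 × 10¹¹) × 0.00054) = 0.0003414 m = 0.3414 mm
  Case 2: delta = (5 × 25000 × 5.1^4) / (384 × (1.78 × 10¹¹) × (3.1 × 10⁻⁵)) = 0.03991 m = 39.91 mm
  Case 3: delta = (5 × 37000 × 7.1^4) / (384 × (1.94 × 10¹¹) × 0.00098) = 0.006439 m = 6.439 mm
Ordering: 39.91 mm (case 2) > 6.439 mm (case 3) > 0.3414 mm (case 1)
Final answer: 2, 3, 1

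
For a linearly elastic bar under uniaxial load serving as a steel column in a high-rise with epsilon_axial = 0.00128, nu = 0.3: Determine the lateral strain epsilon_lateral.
Model: a linearly elastic bar under uniaxial load, so epsilon_lateral = -nu·epsilon_axial.
Substitute:
  epsilon_lateral = -(0.3 × 0.00128)
  epsilon_lateral = -0.000384
Final answer: epsilon_lateral = -0.000384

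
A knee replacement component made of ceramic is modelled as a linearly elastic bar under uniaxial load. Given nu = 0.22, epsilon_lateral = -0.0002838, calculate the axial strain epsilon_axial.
Model: a linearly elastic bar under uniaxial load, so epsilon_lateral = -nu·epsilon_axial.
Solve for epsilon_axial: epsilon_axial = -epsilon_lateral / nu.
Substitute:
  epsilon_axial = -(-0.0002838) / 0.22
  epsilon_axial = 0.00129
Final answer: epsilon_axial = 0.00129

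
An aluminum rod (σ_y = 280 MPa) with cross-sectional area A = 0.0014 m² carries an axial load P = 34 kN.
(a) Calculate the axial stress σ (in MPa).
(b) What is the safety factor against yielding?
(a) Axial stress σ = P/A. Convert P = 34 kN = 34000 N.
  σ = 34000 / 0.0014 = 2.429 × 10⁷ Pa = 24.29 MPa
(b) Safety factor SF = σ_y/σ = 280 / 24.29 = 11.53
Final answer: (a) σ = 24.29 MPa, (b) SF = 11.53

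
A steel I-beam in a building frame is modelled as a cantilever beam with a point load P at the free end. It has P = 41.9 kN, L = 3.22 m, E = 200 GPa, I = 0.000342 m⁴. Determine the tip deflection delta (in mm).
Model: a cantilever beam with a point load P at the free end, so delta = (P·L^3) / (3·E·I).
Convert to SI units:
  P = 41.9 kN = 41900 N
  E = 200 GPa = 2 × 10¹¹ Pa
Substitute:
  delta = (41900 × 3.22^3) / (3 × (2 × 10¹¹) × 0.000342)
  delta = 0.006817 m
Convert: delta = 0.006817 m = 6.817 mm
Final answer: delta = 6.817 mm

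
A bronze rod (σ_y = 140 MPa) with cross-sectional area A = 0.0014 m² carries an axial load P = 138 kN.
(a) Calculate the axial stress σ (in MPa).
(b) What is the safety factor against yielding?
(a) Axial stress σ = P/A. Convert P = 138 kN = 138000 N.
  σ = 138000 / 0.0014 = 9.857 × 10⁷ Pa = 98.57 MPa
(b) Safety factor SF = σ_y/σ = 140 / 98.57 = 1.42
Final answer: (a) σ = 98.57 MPa, (b) SF = 1.42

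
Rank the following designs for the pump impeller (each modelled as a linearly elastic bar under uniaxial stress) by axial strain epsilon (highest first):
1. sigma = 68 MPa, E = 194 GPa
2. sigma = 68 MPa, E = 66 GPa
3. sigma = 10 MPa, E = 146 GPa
Model: a linearly elastic bar under uniaxial stress, so epsilon = sigma / E (SI units).
  Case 1: epsilon = (6.8 × 10⁷) / (1.94 × 10¹¹) = 0.0003505
  Case 2: epsilon = (6.8 × 10⁷) / (6.6 × 10¹⁰) = 0.00103
  Case 3: epsilon = (1 × 10⁷) / (1.46 × 10¹¹) = 6.849 × 10⁻⁵
Ordering: 0.00103 (case 2) > 0.0003505 (case 1) > 6.849 × 10⁻⁵ (case 3)
Final answer: 2, 1, 3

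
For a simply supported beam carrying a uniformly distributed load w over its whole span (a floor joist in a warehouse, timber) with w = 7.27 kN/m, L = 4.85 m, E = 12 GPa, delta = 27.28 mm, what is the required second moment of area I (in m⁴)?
Model: a simply supported beam carrying a uniformly distributed load w over its whole span, so delta = (5·w·L^4) / (384·E·I).
Solve for I: I = (5·w·L^4) / (384·delta·E).
Convert to SI units:
  w = 7.27 kN/m = 7270 N/m
  E = 12 GPa = 1.2 × 10¹⁰ Pa
  delta = 27.28 mm = 0.02728 m
Substitute:
  I = (5 × 7270 × 4.85^4) / (384 × 0.02728 × (1.2 × 10¹⁰))
  I = 0.00016 m⁴
Final answer: I = 0.00016 m⁴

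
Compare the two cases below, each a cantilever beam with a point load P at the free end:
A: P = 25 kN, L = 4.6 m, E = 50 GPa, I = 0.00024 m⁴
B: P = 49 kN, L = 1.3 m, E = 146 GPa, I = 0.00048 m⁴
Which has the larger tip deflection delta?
Model: a cantilever beam with a point load P at the free end, so delta = (P·L^3) / (3·E·I) (SI units).
  A: delta = (25000 × 4.6^3) / (3 × (5 × 10¹⁰) × 0.00024) = 0.06759 m = 67.59 mm
  B: delta = (49000 × 1.3^3) / (3 × (1.46 × 10¹¹) × 0.00048) = 0.000512 m = 0.512 mm
67.59 mm > 0.512 mm, so A is larger.
Final answer: A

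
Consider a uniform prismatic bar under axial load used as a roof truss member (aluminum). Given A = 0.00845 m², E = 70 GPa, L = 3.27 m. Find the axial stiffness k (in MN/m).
Model: a uniform prismatic bar under axial load, so k = (A·E) / L.
Convert to SI units:
  E = 70 GPa = 7 × 10¹⁰ Pa
Substitute:
  k = (0.00845 × (7 × 10¹⁰)) / 3.27
  k = 1.809 × 10⁸ N/m
Convert: k = 1.809 × 10⁸ N/m = 180.9 MN/m
Final answer: k = 180.9 MN/m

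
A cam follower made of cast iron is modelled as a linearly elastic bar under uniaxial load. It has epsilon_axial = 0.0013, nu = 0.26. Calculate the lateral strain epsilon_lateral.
Model: a linearly elastic bar under uniaxial load, so epsilon_lateral = -nu·epsilon_axial.
Substitute:
  epsilon_lateral = -(0.26 × 0.0013)
  epsilon_lateral = -0.000338
Final answer: epsilon_lateral = -0.000338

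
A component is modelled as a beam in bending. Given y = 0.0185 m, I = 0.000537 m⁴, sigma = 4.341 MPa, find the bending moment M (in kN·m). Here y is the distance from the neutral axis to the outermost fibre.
Model: a beam in bending, so sigma = (M·y) / I.
Solve for M: M = (sigma·I) / y.
Convert to SI units:
  sigma = 4.341 MPa = 4.341 × 10⁶ Pa
Substitute:
  M = ((4.341 × 10⁶) × 0.000537) / 0.0185
  M = 126000 N·m
Convert: M = 126000 N·m = 126 kN·m
Final answer: M = 126 kN·m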